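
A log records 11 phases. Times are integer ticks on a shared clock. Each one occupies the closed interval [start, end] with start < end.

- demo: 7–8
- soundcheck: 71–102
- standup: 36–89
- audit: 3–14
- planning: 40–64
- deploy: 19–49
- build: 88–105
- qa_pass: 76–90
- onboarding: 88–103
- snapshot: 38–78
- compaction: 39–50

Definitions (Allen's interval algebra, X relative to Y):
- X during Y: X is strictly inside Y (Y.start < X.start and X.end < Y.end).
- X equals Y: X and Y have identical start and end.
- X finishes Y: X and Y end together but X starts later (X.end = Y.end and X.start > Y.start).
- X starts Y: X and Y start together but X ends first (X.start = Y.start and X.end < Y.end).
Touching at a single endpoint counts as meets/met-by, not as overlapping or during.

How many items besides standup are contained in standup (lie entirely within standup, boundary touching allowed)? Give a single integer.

3

Target standup = [36, 89].
audit [3, 14] → before → no.
build [88, 105] → overlapped-by → no.
compaction [39, 50] → during → counts.
demo [7, 8] → before → no.
deploy [19, 49] → overlaps → no.
onboarding [88, 103] → overlapped-by → no.
planning [40, 64] → during → counts.
qa_pass [76, 90] → overlapped-by → no.
snapshot [38, 78] → during → counts.
soundcheck [71, 102] → overlapped-by → no.
Total: 3.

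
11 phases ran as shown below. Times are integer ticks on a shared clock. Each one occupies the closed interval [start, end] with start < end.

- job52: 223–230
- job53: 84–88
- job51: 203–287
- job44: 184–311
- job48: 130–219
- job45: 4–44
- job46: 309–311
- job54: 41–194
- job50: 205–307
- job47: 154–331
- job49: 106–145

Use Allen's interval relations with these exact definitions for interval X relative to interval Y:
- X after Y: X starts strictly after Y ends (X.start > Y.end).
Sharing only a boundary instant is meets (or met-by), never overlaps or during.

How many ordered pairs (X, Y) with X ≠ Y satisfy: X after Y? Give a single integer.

32

Checking all 110 ordered pairs for relation 'after'; matching pairs in alphabetical order:
(job44, job45): job44 after job45 ✓
(job44, job49): job44 after job49 ✓
(job44, job53): job44 after job53 ✓
(job46, job45): job46 after job45 ✓
(job46, job48): job46 after job48 ✓
(job46, job49): job46 after job49 ✓
(job46, job50): job46 after job50 ✓
(job46, job51): job46 after job51 ✓
(job46, job52): job46 after job52 ✓
(job46, job53): job46 after job53 ✓
(job46, job54): job46 after job54 ✓
(job47, job45): job47 after job45 ✓
(job47, job49): job47 after job49 ✓
(job47, job53): job47 after job53 ✓
(job48, job45): job48 after job45 ✓
(job48, job53): job48 after job53 ✓
(job49, job45): job49 after job45 ✓
(job49, job53): job49 after job53 ✓
(job50, job45): job50 after job45 ✓
(job50, job49): job50 after job49 ✓
(job50, job53): job50 after job53 ✓
(job50, job54): job50 after job54 ✓
(job51, job45): job51 after job45 ✓
(job51, job49): job51 after job49 ✓
... plus 8 further pairs not listed.
Count: 32.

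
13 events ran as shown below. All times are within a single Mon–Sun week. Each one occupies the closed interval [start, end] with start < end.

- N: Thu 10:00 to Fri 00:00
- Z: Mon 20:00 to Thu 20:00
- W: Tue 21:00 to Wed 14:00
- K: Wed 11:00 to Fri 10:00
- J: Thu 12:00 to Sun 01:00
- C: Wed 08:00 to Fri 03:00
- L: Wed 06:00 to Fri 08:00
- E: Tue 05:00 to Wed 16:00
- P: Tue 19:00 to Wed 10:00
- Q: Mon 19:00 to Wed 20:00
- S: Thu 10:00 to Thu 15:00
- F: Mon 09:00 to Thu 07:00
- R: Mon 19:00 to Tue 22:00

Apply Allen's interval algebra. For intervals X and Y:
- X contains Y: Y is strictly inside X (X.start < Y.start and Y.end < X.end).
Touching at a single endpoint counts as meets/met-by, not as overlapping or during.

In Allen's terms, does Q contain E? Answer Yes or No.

Yes

Q = [Mon 19:00, Wed 20:00], E = [Tue 05:00, Wed 16:00].
Actual relation of Q to E: contains.
Asked whether 'contains' holds → Yes.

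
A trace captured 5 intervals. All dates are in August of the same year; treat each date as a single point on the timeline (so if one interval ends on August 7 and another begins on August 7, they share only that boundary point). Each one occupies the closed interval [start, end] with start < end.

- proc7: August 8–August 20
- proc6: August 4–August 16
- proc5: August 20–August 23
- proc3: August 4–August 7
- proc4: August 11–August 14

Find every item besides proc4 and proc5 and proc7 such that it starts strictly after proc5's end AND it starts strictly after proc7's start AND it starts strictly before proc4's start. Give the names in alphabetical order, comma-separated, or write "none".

none

Conditions: its start is strictly after proc5's end (X.start > August 23) AND its start is strictly after proc7's start (X.start > August 8) AND its start is strictly before proc4's start (X.start < August 11).
proc3: start August 4 > August 23? ✗; start August 4 > August 8? ✗; start August 4 < August 11? ✓ → no.
proc6: start August 4 > August 23? ✗; start August 4 > August 8? ✗; start August 4 < August 11? ✓ → no.
Result: none.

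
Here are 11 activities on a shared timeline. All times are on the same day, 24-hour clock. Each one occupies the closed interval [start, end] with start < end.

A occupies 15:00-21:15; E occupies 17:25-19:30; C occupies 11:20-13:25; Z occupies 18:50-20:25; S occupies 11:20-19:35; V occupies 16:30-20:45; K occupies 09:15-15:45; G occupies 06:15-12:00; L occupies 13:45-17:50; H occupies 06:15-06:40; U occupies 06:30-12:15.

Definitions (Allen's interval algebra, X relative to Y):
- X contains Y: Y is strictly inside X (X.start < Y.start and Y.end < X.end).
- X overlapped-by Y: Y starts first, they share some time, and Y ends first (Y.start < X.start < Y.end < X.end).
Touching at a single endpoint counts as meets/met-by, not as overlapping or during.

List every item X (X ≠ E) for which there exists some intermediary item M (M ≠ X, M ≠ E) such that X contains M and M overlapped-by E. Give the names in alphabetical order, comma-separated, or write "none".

Target E = [17:25, 19:30].
Intermediaries M with M overlapped-by E: Z.
Via Z — items with X contains Z: A, V.
Union: A, V.

A, V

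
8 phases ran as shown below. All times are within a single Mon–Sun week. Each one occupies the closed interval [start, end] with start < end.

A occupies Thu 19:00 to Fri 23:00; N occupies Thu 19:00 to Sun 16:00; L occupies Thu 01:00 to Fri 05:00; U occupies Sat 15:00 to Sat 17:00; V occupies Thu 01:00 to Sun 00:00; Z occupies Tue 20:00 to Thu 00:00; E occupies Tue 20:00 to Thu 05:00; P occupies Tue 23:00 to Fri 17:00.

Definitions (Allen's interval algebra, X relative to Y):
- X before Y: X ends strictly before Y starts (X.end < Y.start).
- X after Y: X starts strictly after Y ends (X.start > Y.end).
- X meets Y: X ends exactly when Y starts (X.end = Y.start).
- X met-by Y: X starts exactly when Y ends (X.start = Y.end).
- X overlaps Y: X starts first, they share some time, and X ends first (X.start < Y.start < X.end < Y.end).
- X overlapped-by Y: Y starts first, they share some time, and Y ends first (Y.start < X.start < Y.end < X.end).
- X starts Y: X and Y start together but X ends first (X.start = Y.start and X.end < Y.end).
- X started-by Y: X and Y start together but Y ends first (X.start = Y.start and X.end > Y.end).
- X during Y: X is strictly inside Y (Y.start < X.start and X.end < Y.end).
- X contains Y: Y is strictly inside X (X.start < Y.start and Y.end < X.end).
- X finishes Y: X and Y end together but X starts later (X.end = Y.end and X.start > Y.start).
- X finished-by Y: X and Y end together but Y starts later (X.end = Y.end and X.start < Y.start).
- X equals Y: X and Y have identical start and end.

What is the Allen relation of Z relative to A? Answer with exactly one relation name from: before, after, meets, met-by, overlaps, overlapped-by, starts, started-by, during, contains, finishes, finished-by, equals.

before

Z = [Tue 20:00, Thu 00:00]; A = [Thu 19:00, Fri 23:00].
Compare endpoints: Z.start < A.start, Z.start < A.end, Z.end < A.start, Z.end < A.end.
That pattern is 'before'.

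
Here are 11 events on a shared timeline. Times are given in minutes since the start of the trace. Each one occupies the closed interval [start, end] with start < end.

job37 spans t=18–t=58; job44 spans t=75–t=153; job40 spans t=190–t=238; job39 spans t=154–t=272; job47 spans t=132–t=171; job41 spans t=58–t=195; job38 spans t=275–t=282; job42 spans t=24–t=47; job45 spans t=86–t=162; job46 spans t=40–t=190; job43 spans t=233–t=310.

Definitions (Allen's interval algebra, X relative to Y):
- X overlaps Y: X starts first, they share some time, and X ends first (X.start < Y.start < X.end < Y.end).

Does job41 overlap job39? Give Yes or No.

Yes

job41 = [t=58, t=195], job39 = [t=154, t=272].
Actual relation of job41 to job39: overlaps.
Asked whether 'overlaps' holds → Yes.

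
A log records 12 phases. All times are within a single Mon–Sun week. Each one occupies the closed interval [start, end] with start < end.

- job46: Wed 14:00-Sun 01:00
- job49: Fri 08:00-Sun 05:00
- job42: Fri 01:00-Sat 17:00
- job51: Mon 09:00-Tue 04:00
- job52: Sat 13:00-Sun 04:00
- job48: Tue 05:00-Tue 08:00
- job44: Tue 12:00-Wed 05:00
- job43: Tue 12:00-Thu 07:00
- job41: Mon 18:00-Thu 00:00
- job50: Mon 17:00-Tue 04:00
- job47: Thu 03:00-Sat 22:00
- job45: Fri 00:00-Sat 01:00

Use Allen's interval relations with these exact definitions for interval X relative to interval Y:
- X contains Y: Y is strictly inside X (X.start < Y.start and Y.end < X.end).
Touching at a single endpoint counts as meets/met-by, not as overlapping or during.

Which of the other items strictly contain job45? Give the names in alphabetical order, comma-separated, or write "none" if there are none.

Target job45 = [Fri 00:00, Sat 01:00].
job41 [Mon 18:00, Thu 00:00] → before → no.
job42 [Fri 01:00, Sat 17:00] → overlapped-by → no.
job43 [Tue 12:00, Thu 07:00] → before → no.
job44 [Tue 12:00, Wed 05:00] → before → no.
job46 [Wed 14:00, Sun 01:00] → contains → yes.
job47 [Thu 03:00, Sat 22:00] → contains → yes.
job48 [Tue 05:00, Tue 08:00] → before → no.
job49 [Fri 08:00, Sun 05:00] → overlapped-by → no.
job50 [Mon 17:00, Tue 04:00] → before → no.
job51 [Mon 09:00, Tue 04:00] → before → no.
job52 [Sat 13:00, Sun 04:00] → after → no.
Result: job46, job47.

job46, job47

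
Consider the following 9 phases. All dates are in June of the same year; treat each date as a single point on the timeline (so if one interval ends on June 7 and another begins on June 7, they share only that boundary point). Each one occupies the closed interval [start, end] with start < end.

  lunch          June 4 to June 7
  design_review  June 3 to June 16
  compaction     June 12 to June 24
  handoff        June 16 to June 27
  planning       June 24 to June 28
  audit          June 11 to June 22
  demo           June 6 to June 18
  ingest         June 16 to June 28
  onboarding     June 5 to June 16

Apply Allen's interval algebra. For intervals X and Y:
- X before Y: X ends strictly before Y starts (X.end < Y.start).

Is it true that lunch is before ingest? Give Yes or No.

lunch = [June 4, June 7], ingest = [June 16, June 28].
Actual relation of lunch to ingest: before.
Asked whether 'before' holds → Yes.

Yes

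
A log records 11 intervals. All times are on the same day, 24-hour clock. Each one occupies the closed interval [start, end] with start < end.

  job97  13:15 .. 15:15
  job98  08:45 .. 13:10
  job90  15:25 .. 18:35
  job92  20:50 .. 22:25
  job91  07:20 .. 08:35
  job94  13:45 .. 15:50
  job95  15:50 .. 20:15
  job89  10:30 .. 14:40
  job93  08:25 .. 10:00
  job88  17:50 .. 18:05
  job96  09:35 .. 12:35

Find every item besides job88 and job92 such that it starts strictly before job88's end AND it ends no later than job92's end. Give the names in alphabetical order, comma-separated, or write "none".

job89, job90, job91, job93, job94, job95, job96, job97, job98

Conditions: its start is strictly before job88's end (X.start < 18:05) AND its end is no later than job92's end (X.end <= 22:25).
job89: start 10:30 < 18:05? ✓; end 14:40 <= 22:25? ✓ → yes.
job90: start 15:25 < 18:05? ✓; end 18:35 <= 22:25? ✓ → yes.
job91: start 07:20 < 18:05? ✓; end 08:35 <= 22:25? ✓ → yes.
job93: start 08:25 < 18:05? ✓; end 10:00 <= 22:25? ✓ → yes.
job94: start 13:45 < 18:05? ✓; end 15:50 <= 22:25? ✓ → yes.
job95: start 15:50 < 18:05? ✓; end 20:15 <= 22:25? ✓ → yes.
job96: start 09:35 < 18:05? ✓; end 12:35 <= 22:25? ✓ → yes.
job97: start 13:15 < 18:05? ✓; end 15:15 <= 22:25? ✓ → yes.
job98: start 08:45 < 18:05? ✓; end 13:10 <= 22:25? ✓ → yes.
Result: job89, job90, job91, job93, job94, job95, job96, job97, job98.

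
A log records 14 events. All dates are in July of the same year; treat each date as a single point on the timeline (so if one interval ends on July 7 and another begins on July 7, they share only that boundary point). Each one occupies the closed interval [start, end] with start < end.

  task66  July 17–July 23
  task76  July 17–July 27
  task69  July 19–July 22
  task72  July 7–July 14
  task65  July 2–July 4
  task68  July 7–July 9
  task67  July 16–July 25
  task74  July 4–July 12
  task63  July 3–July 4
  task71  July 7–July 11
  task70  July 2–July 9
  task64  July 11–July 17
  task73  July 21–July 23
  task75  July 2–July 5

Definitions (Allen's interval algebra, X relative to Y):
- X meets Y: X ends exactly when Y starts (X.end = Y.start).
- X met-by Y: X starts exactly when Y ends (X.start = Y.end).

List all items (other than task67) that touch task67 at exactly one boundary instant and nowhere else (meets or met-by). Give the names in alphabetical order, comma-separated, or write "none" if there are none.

Target task67 = [July 16, July 25].
task63 [July 3, July 4] → before → no.
task64 [July 11, July 17] → overlaps → no.
task65 [July 2, July 4] → before → no.
task66 [July 17, July 23] → during → no.
task68 [July 7, July 9] → before → no.
task69 [July 19, July 22] → during → no.
task70 [July 2, July 9] → before → no.
task71 [July 7, July 11] → before → no.
task72 [July 7, July 14] → before → no.
task73 [July 21, July 23] → during → no.
task74 [July 4, July 12] → before → no.
task75 [July 2, July 5] → before → no.
task76 [July 17, July 27] → overlapped-by → no.
Result: none.

none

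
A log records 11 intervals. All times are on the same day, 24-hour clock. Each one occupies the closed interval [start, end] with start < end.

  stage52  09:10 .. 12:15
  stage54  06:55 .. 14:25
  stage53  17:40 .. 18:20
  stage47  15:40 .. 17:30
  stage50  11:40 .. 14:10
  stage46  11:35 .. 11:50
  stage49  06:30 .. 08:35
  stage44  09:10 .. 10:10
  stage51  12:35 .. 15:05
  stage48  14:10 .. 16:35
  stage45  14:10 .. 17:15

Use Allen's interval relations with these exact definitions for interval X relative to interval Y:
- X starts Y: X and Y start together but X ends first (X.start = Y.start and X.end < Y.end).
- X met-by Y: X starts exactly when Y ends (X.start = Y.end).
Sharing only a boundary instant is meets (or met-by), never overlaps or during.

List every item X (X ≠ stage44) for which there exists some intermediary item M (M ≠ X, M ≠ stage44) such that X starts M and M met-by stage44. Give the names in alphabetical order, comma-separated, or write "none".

Target stage44 = [09:10, 10:10].
Intermediaries M with M met-by stage44: none.
Union: none.

none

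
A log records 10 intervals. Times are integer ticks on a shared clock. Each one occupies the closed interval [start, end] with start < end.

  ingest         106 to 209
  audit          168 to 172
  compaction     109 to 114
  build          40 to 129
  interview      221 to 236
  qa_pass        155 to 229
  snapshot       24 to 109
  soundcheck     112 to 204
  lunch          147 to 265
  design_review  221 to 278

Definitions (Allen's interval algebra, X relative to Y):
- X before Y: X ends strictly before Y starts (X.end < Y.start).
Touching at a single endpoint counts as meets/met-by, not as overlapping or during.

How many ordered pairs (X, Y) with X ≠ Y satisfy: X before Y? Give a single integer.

22

Checking all 90 ordered pairs for relation 'before'; matching pairs in alphabetical order:
(audit, design_review): audit before design_review ✓
(audit, interview): audit before interview ✓
(build, audit): build before audit ✓
(build, design_review): build before design_review ✓
(build, interview): build before interview ✓
(build, lunch): build before lunch ✓
(build, qa_pass): build before qa_pass ✓
(compaction, audit): compaction before audit ✓
(compaction, design_review): compaction before design_review ✓
(compaction, interview): compaction before interview ✓
(compaction, lunch): compaction before lunch ✓
(compaction, qa_pass): compaction before qa_pass ✓
(ingest, design_review): ingest before design_review ✓
(ingest, interview): ingest before interview ✓
(snapshot, audit): snapshot before audit ✓
(snapshot, design_review): snapshot before design_review ✓
(snapshot, interview): snapshot before interview ✓
(snapshot, lunch): snapshot before lunch ✓
(snapshot, qa_pass): snapshot before qa_pass ✓
(snapshot, soundcheck): snapshot before soundcheck ✓
(soundcheck, design_review): soundcheck before design_review ✓
(soundcheck, interview): soundcheck before interview ✓
Count: 22.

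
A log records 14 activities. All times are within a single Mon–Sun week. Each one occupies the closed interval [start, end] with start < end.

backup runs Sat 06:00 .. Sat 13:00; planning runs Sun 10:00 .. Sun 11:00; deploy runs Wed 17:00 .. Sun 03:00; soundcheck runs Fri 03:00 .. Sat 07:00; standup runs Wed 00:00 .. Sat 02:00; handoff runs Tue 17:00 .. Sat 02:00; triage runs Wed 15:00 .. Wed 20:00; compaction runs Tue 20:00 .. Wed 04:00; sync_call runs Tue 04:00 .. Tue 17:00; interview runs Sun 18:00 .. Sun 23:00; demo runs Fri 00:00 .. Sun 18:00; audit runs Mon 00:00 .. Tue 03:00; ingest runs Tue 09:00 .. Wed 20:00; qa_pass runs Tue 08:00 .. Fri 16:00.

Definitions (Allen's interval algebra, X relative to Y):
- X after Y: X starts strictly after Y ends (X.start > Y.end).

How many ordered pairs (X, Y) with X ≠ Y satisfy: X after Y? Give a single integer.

Checking all 182 ordered pairs for relation 'after'; matching pairs in alphabetical order:
(backup, audit): backup after audit ✓
(backup, compaction): backup after compaction ✓
(backup, handoff): backup after handoff ✓
(backup, ingest): backup after ingest ✓
(backup, qa_pass): backup after qa_pass ✓
(backup, standup): backup after standup ✓
(backup, sync_call): backup after sync_call ✓
(backup, triage): backup after triage ✓
(compaction, audit): compaction after audit ✓
(compaction, sync_call): compaction after sync_call ✓
(demo, audit): demo after audit ✓
(demo, compaction): demo after compaction ✓
(demo, ingest): demo after ingest ✓
(demo, sync_call): demo after sync_call ✓
(demo, triage): demo after triage ✓
(deploy, audit): deploy after audit ✓
(deploy, compaction): deploy after compaction ✓
(deploy, sync_call): deploy after sync_call ✓
(handoff, audit): handoff after audit ✓
(ingest, audit): ingest after audit ✓
(interview, audit): interview after audit ✓
(interview, backup): interview after backup ✓
(interview, compaction): interview after compaction ✓
(interview, deploy): interview after deploy ✓
... plus 31 further pairs not listed.
Count: 55.

55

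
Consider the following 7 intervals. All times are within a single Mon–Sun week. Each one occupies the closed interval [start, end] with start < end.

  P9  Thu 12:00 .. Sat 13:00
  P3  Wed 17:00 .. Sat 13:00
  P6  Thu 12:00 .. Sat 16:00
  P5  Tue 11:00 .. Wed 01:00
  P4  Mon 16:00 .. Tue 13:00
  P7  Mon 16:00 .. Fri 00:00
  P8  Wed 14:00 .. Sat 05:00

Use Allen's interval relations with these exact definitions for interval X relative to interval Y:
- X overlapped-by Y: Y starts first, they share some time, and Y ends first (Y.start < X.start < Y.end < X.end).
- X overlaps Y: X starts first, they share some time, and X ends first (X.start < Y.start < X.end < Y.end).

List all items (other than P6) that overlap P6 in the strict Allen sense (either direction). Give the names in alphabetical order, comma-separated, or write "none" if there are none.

P3, P7, P8

Target P6 = [Thu 12:00, Sat 16:00].
P3 [Wed 17:00, Sat 13:00] → overlaps → yes.
P4 [Mon 16:00, Tue 13:00] → before → no.
P5 [Tue 11:00, Wed 01:00] → before → no.
P7 [Mon 16:00, Fri 00:00] → overlaps → yes.
P8 [Wed 14:00, Sat 05:00] → overlaps → yes.
P9 [Thu 12:00, Sat 13:00] → starts → no.
Result: P3, P7, P8.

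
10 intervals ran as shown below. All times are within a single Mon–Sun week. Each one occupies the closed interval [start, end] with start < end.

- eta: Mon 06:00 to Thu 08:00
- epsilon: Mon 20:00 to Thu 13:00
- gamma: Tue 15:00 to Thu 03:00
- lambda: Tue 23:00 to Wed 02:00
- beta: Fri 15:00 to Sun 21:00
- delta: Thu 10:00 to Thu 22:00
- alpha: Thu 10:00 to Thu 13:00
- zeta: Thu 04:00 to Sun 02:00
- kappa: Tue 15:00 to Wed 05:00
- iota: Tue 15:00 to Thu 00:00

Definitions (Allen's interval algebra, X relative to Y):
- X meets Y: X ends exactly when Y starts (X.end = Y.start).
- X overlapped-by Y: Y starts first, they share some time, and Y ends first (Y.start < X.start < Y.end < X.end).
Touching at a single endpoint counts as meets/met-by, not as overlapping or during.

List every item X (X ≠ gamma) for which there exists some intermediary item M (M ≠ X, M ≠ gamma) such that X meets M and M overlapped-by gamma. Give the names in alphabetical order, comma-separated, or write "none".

Target gamma = [Tue 15:00, Thu 03:00].
Intermediaries M with M overlapped-by gamma: none.
Union: none.

none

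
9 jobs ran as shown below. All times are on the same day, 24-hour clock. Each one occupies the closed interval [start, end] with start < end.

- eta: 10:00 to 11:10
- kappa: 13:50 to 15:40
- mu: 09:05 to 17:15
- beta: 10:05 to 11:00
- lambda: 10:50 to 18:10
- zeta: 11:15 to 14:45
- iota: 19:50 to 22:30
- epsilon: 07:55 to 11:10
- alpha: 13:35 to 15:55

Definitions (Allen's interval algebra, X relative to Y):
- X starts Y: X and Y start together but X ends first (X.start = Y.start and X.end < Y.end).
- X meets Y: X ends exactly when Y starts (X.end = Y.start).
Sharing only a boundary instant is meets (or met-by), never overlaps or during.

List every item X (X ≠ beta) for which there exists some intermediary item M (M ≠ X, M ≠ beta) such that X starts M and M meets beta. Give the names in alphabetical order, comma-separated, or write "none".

none

Target beta = [10:05, 11:00].
Intermediaries M with M meets beta: none.
Union: none.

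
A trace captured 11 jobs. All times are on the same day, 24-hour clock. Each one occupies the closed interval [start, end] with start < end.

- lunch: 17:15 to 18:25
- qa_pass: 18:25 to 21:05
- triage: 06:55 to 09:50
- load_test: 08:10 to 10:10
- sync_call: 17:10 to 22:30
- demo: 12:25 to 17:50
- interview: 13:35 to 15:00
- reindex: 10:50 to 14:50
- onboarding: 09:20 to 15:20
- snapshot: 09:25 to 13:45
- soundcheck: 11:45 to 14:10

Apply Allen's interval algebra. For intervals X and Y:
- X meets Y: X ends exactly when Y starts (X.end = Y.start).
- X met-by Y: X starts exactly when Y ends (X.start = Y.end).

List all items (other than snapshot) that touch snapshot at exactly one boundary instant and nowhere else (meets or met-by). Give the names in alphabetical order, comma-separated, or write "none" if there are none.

Target snapshot = [09:25, 13:45].
demo [12:25, 17:50] → overlapped-by → no.
interview [13:35, 15:00] → overlapped-by → no.
load_test [08:10, 10:10] → overlaps → no.
lunch [17:15, 18:25] → after → no.
onboarding [09:20, 15:20] → contains → no.
qa_pass [18:25, 21:05] → after → no.
reindex [10:50, 14:50] → overlapped-by → no.
soundcheck [11:45, 14:10] → overlapped-by → no.
sync_call [17:10, 22:30] → after → no.
triage [06:55, 09:50] → overlaps → no.
Result: none.

none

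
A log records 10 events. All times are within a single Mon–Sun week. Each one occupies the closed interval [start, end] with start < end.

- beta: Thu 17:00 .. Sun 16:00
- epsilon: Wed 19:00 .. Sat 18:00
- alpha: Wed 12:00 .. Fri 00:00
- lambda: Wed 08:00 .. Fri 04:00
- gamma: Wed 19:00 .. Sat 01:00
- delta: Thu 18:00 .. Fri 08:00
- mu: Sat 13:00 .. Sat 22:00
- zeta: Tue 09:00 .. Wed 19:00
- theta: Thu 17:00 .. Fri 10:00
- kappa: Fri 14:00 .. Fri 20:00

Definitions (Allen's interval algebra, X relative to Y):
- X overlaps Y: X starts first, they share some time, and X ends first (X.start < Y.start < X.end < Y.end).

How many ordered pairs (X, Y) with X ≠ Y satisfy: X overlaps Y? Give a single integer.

Checking all 90 ordered pairs for relation 'overlaps'; matching pairs in alphabetical order:
(alpha, beta): alpha overlaps beta ✓
(alpha, delta): alpha overlaps delta ✓
(alpha, epsilon): alpha overlaps epsilon ✓
(alpha, gamma): alpha overlaps gamma ✓
(alpha, theta): alpha overlaps theta ✓
(epsilon, beta): epsilon overlaps beta ✓
(epsilon, mu): epsilon overlaps mu ✓
(gamma, beta): gamma overlaps beta ✓
(lambda, beta): lambda overlaps beta ✓
(lambda, delta): lambda overlaps delta ✓
(lambda, epsilon): lambda overlaps epsilon ✓
(lambda, gamma): lambda overlaps gamma ✓
(lambda, theta): lambda overlaps theta ✓
(zeta, alpha): zeta overlaps alpha ✓
(zeta, lambda): zeta overlaps lambda ✓
Count: 15.

15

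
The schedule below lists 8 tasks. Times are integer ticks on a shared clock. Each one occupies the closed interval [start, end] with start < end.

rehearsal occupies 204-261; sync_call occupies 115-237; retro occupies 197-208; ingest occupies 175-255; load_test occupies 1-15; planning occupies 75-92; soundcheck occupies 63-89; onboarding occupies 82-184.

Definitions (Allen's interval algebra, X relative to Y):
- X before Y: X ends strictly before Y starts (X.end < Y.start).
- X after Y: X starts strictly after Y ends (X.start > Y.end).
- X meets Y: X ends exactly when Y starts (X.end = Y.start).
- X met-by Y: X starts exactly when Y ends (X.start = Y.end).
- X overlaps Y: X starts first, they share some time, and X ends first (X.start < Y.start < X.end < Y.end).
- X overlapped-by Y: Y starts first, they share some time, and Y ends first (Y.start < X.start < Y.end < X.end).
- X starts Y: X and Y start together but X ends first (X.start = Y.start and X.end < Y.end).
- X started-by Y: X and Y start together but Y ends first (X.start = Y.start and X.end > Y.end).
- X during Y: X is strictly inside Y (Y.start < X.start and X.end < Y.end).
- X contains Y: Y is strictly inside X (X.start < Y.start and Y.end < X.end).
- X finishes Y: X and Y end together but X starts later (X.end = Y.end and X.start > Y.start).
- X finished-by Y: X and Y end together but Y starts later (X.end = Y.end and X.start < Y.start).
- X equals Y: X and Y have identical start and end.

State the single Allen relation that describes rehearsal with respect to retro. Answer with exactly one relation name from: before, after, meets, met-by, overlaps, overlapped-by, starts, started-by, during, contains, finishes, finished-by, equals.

overlapped-by

rehearsal = [204, 261]; retro = [197, 208].
Compare endpoints: rehearsal.start > retro.start, rehearsal.start < retro.end, rehearsal.end > retro.start, rehearsal.end > retro.end.
That pattern is 'overlapped-by'.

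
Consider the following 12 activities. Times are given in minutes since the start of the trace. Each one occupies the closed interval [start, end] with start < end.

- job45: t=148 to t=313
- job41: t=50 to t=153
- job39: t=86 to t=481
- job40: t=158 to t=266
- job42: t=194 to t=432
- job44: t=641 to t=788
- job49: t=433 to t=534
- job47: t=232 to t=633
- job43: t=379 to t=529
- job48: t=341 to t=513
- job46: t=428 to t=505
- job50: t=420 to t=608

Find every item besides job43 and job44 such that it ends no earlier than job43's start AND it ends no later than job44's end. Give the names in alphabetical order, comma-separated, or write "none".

Conditions: its end is no earlier than job43's start (X.end >= t=379) AND its end is no later than job44's end (X.end <= t=788).
job39: end t=481 >= t=379? ✓; end t=481 <= t=788? ✓ → yes.
job40: end t=266 >= t=379? ✗; end t=266 <= t=788? ✓ → no.
job41: end t=153 >= t=379? ✗; end t=153 <= t=788? ✓ → no.
job42: end t=432 >= t=379? ✓; end t=432 <= t=788? ✓ → yes.
job45: end t=313 >= t=379? ✗; end t=313 <= t=788? ✓ → no.
job46: end t=505 >= t=379? ✓; end t=505 <= t=788? ✓ → yes.
job47: end t=633 >= t=379? ✓; end t=633 <= t=788? ✓ → yes.
job48: end t=513 >= t=379? ✓; end t=513 <= t=788? ✓ → yes.
job49: end t=534 >= t=379? ✓; end t=534 <= t=788? ✓ → yes.
job50: end t=608 >= t=379? ✓; end t=608 <= t=788? ✓ → yes.
Result: job39, job42, job46, job47, job48, job49, job50.

job39, job42, job46, job47, job48, job49, job50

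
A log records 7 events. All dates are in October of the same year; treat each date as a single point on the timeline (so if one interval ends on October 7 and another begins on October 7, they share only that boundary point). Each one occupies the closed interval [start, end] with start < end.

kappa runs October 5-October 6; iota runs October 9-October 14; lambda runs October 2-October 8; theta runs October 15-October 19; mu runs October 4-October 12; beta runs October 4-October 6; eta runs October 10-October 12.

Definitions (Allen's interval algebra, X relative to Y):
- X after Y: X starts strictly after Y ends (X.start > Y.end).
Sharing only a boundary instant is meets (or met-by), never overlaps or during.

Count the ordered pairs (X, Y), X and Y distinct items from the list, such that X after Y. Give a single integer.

12

Checking all 42 ordered pairs for relation 'after'; matching pairs in alphabetical order:
(eta, beta): eta after beta ✓
(eta, kappa): eta after kappa ✓
(eta, lambda): eta after lambda ✓
(iota, beta): iota after beta ✓
(iota, kappa): iota after kappa ✓
(iota, lambda): iota after lambda ✓
(theta, beta): theta after beta ✓
(theta, eta): theta after eta ✓
(theta, iota): theta after iota ✓
(theta, kappa): theta after kappa ✓
(theta, lambda): theta after lambda ✓
(theta, mu): theta after mu ✓
Count: 12.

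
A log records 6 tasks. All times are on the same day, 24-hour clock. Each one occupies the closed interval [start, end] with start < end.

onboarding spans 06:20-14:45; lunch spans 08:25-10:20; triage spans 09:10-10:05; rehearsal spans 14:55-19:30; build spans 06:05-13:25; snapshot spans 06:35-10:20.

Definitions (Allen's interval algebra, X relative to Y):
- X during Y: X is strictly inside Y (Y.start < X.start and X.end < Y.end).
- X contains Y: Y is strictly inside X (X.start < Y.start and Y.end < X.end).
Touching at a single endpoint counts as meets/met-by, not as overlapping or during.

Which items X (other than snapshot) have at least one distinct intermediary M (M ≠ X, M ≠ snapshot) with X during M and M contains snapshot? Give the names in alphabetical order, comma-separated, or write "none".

lunch, triage

Target snapshot = [06:35, 10:20].
Intermediaries M with M contains snapshot: build, onboarding.
Via build — items with X during build: lunch, triage.
Via onboarding — items with X during onboarding: lunch, triage.
Union: lunch, triage.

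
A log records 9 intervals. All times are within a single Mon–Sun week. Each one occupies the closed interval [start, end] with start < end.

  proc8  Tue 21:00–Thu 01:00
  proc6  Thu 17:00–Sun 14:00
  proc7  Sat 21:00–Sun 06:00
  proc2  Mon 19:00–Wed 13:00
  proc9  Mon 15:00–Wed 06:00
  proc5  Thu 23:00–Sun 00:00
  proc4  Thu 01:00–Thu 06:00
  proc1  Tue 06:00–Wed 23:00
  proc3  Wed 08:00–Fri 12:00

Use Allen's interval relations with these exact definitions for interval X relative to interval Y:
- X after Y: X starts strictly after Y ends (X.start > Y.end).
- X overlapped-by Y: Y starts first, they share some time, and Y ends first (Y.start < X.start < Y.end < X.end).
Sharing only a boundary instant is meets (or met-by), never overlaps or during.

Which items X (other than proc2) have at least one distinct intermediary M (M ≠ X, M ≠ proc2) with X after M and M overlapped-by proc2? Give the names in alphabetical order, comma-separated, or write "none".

Target proc2 = [Mon 19:00, Wed 13:00].
Intermediaries M with M overlapped-by proc2: proc1, proc3, proc8.
Via proc1 — items with X after proc1: proc4, proc5, proc6, proc7.
Via proc3 — items with X after proc3: proc7.
Via proc8 — items with X after proc8: proc5, proc6, proc7.
Union: proc4, proc5, proc6, proc7.

proc4, proc5, proc6, proc7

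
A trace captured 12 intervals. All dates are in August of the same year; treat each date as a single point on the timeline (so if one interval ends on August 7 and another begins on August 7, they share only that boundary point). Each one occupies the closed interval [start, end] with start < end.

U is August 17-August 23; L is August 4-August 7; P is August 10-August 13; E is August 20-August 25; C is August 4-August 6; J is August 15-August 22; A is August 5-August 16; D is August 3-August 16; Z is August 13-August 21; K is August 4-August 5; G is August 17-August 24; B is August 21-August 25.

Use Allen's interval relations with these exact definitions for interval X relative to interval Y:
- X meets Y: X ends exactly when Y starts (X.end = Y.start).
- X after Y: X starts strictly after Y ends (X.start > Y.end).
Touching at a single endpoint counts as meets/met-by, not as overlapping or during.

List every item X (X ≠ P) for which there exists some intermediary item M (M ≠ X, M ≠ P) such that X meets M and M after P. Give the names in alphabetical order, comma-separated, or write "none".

Target P = [August 10, August 13].
Intermediaries M with M after P: B, E, G, J, U.
Via B — items with X meets B: Z.
Via E — items with X meets E: none.
Via G — items with X meets G: none.
Via J — items with X meets J: none.
Via U — items with X meets U: none.
Union: Z.

Z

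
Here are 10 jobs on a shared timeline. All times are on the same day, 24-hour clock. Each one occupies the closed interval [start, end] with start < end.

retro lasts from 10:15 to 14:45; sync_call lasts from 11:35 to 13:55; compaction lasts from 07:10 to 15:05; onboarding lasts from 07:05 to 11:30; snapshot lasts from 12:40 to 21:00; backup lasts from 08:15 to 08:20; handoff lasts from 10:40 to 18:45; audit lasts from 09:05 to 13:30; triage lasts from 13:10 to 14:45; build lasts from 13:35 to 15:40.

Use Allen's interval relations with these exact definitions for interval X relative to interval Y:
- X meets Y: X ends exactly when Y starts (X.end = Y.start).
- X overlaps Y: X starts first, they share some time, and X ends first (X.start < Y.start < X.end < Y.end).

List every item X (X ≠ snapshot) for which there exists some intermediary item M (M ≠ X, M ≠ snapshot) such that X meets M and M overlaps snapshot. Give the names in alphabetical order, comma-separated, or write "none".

Target snapshot = [12:40, 21:00].
Intermediaries M with M overlaps snapshot: audit, compaction, handoff, retro, sync_call.
Via audit — items with X meets audit: none.
Via compaction — items with X meets compaction: none.
Via handoff — items with X meets handoff: none.
Via retro — items with X meets retro: none.
Via sync_call — items with X meets sync_call: none.
Union: none.

none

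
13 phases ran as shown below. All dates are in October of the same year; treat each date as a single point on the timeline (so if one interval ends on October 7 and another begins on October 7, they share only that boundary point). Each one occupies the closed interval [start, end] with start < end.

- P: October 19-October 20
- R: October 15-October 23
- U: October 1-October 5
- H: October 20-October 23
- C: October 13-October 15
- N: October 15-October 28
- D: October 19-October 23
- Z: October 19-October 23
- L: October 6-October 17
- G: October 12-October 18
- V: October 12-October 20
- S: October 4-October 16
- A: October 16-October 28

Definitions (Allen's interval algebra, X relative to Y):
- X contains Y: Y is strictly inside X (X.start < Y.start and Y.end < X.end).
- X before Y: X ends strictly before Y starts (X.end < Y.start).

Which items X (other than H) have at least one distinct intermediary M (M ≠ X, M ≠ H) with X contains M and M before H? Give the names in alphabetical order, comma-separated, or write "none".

G, L, S, V

Target H = [October 20, October 23].
Intermediaries M with M before H: C, G, L, S, U.
Via C — items with X contains C: G, L, S, V.
Via G — items with X contains G: none.
Via L — items with X contains L: none.
Via S — items with X contains S: none.
Via U — items with X contains U: none.
Union: G, L, S, V.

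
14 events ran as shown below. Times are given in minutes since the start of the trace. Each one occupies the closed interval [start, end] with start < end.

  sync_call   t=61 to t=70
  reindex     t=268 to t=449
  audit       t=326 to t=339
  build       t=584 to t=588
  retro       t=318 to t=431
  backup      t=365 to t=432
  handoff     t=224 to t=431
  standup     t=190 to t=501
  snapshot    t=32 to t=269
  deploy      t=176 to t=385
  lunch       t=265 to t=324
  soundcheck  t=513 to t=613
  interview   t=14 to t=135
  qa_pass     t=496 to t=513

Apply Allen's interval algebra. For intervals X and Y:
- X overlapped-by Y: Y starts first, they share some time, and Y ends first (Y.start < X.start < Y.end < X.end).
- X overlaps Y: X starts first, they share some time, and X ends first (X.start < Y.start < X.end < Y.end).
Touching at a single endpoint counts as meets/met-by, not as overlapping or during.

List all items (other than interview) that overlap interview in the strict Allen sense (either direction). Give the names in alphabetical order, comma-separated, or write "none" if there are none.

snapshot

Target interview = [t=14, t=135].
audit [t=326, t=339] → after → no.
backup [t=365, t=432] → after → no.
build [t=584, t=588] → after → no.
deploy [t=176, t=385] → after → no.
handoff [t=224, t=431] → after → no.
lunch [t=265, t=324] → after → no.
qa_pass [t=496, t=513] → after → no.
reindex [t=268, t=449] → after → no.
retro [t=318, t=431] → after → no.
snapshot [t=32, t=269] → overlapped-by → yes.
soundcheck [t=513, t=613] → after → no.
standup [t=190, t=501] → after → no.
sync_call [t=61, t=70] → during → no.
Result: snapshot.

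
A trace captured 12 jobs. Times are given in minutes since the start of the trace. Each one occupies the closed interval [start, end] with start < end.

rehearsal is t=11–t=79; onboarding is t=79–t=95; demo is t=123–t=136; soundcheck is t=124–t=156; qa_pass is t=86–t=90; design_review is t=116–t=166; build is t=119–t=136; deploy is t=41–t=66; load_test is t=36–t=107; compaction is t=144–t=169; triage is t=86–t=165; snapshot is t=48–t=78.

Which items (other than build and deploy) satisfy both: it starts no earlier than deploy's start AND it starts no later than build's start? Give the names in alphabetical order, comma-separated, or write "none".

Conditions: its start is no earlier than deploy's start (X.start >= t=41) AND its start is no later than build's start (X.start <= t=119).
compaction: start t=144 >= t=41? ✓; start t=144 <= t=119? ✗ → no.
demo: start t=123 >= t=41? ✓; start t=123 <= t=119? ✗ → no.
design_review: start t=116 >= t=41? ✓; start t=116 <= t=119? ✓ → yes.
load_test: start t=36 >= t=41? ✗; start t=36 <= t=119? ✓ → no.
onboarding: start t=79 >= t=41? ✓; start t=79 <= t=119? ✓ → yes.
qa_pass: start t=86 >= t=41? ✓; start t=86 <= t=119? ✓ → yes.
rehearsal: start t=11 >= t=41? ✗; start t=11 <= t=119? ✓ → no.
snapshot: start t=48 >= t=41? ✓; start t=48 <= t=119? ✓ → yes.
soundcheck: start t=124 >= t=41? ✓; start t=124 <= t=119? ✗ → no.
triage: start t=86 >= t=41? ✓; start t=86 <= t=119? ✓ → yes.
Result: design_review, onboarding, qa_pass, snapshot, triage.

design_review, onboarding, qa_pass, snapshot, triage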